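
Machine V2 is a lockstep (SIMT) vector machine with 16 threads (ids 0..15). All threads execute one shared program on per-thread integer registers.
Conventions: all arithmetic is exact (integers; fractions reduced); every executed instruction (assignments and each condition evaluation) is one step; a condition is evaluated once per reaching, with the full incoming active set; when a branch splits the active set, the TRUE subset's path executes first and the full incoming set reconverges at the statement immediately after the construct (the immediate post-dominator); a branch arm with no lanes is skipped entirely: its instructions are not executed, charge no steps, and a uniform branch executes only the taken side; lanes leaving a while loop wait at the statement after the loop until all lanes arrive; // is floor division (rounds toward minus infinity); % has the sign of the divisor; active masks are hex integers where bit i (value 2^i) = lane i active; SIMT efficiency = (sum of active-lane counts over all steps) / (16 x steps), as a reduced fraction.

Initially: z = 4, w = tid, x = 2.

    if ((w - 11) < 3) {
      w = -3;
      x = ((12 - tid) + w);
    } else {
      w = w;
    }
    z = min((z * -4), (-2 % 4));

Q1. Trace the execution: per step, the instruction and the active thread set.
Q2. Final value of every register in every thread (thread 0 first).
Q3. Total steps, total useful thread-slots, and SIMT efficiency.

step 0: eval ((w - 11) < 3)          0xffff
step 1: w <- -3                      0x3fff
step 2: x <- ((12 - tid) + w)        0x3fff
step 3: w <- w                       0xc000
step 4: z <- min((z * -4), (-2 % 4)) 0xffff

Answer: 5 steps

z: -16,-16,-16,-16,-16,-16,-16,-16,-16,-16,-16,-16,-16,-16,-16,-16
w: -3,-3,-3,-3,-3,-3,-3,-3,-3,-3,-3,-3,-3,-3,14,15
x: 9,8,7,6,5,4,3,2,1,0,-1,-2,-3,-4,2,2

steps = 5; useful = 62; efficiency = 62/80 = 31/40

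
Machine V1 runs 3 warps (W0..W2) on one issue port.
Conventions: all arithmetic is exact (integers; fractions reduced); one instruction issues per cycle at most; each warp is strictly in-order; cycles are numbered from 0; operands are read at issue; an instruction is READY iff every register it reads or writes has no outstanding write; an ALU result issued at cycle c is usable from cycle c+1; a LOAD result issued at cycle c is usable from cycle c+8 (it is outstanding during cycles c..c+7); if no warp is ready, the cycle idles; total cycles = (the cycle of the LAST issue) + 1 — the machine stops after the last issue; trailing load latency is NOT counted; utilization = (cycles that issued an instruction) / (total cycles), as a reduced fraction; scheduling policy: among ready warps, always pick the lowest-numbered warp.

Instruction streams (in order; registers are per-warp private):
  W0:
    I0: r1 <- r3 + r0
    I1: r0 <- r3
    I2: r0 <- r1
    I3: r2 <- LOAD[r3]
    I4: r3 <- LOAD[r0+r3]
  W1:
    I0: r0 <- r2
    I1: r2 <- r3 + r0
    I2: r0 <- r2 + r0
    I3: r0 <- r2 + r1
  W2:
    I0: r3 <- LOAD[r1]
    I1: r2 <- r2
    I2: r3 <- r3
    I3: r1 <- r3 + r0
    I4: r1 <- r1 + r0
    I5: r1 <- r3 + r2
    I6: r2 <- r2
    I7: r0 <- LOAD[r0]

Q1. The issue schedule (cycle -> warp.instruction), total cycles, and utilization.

cycle 0: W0.I0
cycle 1: W0.I1
cycle 2: W0.I2
cycle 3: W0.I3
cycle 4: W0.I4
cycle 5: W1.I0
cycle 6: W1.I1
cycle 7: W1.I2
cycle 8: W1.I3
cycle 9: W2.I0
cycle 10: W2.I1
cycle 11: idle
cycle 12: idle
cycle 13: idle
cycle 14: idle
cycle 15: idle
cycle 16: idle
cycle 17: W2.I2
cycle 18: W2.I3
cycle 19: W2.I4
cycle 20: W2.I5
cycle 21: W2.I6
cycle 22: W2.I7

Answer: 23 cycles, utilization 17/23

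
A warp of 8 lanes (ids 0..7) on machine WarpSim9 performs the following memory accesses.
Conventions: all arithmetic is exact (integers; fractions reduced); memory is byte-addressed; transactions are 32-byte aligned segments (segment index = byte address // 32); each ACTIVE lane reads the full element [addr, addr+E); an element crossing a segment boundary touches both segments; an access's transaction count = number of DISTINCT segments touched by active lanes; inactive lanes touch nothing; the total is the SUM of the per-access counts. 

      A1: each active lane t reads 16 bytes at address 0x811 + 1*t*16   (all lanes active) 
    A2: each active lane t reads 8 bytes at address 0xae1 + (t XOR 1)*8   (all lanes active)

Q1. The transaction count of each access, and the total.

A1: 5 transactions
A2: 3 transactions

Answer: 5,3; total 8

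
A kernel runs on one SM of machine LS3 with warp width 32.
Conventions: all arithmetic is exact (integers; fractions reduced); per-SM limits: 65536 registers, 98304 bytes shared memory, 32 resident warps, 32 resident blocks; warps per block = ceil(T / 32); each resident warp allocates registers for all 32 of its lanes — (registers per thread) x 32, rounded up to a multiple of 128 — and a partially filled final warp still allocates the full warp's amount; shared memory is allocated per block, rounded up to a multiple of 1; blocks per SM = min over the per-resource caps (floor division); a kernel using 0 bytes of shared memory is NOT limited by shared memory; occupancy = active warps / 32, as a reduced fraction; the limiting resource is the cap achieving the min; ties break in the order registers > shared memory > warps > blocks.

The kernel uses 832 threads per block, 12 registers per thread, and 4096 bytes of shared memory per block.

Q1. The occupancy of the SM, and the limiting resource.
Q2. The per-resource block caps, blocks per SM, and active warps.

Answer: occupancy 13/16, limited by warps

registers: 6 blocks
shared memory: 24 blocks
warps: 1 block
blocks: 32 blocks

Answer: 1 block, 26 active warps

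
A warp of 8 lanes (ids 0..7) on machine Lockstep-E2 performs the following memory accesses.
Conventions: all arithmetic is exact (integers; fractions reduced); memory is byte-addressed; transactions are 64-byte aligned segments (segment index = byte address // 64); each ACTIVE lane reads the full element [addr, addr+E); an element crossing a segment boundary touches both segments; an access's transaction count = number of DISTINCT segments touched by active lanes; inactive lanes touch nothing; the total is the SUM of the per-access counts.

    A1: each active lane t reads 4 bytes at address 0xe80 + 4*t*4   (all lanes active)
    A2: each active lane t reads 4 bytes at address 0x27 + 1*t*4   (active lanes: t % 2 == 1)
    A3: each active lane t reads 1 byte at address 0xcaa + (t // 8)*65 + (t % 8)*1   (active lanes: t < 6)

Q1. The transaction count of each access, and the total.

A1: 2 transactions
A2: 2 transactions
A3: 1 transaction

Answer: 2,2,1; total 5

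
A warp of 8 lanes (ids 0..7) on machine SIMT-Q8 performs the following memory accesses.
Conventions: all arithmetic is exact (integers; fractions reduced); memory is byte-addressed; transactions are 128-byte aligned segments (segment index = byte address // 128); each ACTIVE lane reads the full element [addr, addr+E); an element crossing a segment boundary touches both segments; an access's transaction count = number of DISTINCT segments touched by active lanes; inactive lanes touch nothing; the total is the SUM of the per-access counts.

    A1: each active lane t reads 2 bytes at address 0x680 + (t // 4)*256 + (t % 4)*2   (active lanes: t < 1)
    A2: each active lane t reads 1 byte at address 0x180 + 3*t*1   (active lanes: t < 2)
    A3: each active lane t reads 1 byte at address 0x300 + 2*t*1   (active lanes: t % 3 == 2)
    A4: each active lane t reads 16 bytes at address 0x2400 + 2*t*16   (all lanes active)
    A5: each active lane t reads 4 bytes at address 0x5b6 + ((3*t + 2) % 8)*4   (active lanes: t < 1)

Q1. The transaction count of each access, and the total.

A1: 1 transaction
A2: 1 transaction
A3: 1 transaction
A4: 2 transactions
A5: 1 transaction

Answer: 1,1,1,2,1; total 6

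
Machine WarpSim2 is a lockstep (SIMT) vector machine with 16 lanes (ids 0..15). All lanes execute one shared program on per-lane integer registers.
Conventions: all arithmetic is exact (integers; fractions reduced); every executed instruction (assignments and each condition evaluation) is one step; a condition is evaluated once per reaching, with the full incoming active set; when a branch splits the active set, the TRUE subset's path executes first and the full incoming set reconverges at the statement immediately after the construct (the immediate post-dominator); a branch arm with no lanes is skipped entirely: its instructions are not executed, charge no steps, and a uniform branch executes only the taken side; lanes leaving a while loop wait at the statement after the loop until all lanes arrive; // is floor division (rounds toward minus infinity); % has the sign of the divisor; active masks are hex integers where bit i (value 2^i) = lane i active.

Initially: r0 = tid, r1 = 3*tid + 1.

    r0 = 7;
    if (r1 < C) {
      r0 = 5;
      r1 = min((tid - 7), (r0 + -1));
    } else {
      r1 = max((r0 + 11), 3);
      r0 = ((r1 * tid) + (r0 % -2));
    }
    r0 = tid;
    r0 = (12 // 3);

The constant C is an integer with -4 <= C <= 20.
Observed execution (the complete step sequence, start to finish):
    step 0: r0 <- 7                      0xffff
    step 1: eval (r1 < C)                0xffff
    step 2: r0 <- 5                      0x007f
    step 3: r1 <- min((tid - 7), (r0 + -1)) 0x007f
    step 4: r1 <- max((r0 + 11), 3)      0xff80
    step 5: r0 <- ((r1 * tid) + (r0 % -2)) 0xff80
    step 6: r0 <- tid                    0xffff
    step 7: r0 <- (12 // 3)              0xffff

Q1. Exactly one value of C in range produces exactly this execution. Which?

Answer: C = 20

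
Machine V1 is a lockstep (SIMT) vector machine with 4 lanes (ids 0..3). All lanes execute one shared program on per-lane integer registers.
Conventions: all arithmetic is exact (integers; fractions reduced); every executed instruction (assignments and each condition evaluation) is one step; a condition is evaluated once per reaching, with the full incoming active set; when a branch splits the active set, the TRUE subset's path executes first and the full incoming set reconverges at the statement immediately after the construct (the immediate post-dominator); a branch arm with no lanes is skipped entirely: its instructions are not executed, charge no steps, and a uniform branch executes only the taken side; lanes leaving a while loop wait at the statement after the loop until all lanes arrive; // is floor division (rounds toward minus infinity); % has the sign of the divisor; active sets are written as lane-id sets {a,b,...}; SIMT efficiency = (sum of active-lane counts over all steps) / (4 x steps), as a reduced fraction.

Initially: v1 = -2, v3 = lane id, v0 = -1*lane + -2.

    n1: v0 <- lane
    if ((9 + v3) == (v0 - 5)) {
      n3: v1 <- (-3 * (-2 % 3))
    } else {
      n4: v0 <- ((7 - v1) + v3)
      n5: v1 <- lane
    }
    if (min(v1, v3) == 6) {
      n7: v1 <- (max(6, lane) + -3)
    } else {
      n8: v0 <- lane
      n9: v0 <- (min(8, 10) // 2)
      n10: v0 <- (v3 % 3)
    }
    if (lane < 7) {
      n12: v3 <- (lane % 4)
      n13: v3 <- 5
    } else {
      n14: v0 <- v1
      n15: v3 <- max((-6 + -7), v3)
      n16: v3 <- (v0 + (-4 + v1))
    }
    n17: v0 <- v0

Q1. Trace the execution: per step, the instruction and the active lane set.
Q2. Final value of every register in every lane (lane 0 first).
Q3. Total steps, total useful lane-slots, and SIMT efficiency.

step 0: v0 <- lane                   {0,1,2,3}
step 1: eval ((9 + v3) == (v0 - 5))  {0,1,2,3}
step 2: v0 <- ((7 - v1) + v3)        {0,1,2,3}
step 3: v1 <- lane                   {0,1,2,3}
step 4: eval (min(v1, v3) == 6)      {0,1,2,3}
step 5: v0 <- lane                   {0,1,2,3}
step 6: v0 <- (min(8, 10) // 2)      {0,1,2,3}
step 7: v0 <- (v3 % 3)               {0,1,2,3}
step 8: eval (lane < 7)              {0,1,2,3}
step 9: v3 <- (lane % 4)             {0,1,2,3}
step 10: v3 <- 5                      {0,1,2,3}
step 11: v0 <- v0                     {0,1,2,3}

Answer: 12 steps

v1: 0,1,2,3
v3: 5,5,5,5
v0: 0,1,2,0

steps = 12; useful = 48; efficiency = 48/48 = 1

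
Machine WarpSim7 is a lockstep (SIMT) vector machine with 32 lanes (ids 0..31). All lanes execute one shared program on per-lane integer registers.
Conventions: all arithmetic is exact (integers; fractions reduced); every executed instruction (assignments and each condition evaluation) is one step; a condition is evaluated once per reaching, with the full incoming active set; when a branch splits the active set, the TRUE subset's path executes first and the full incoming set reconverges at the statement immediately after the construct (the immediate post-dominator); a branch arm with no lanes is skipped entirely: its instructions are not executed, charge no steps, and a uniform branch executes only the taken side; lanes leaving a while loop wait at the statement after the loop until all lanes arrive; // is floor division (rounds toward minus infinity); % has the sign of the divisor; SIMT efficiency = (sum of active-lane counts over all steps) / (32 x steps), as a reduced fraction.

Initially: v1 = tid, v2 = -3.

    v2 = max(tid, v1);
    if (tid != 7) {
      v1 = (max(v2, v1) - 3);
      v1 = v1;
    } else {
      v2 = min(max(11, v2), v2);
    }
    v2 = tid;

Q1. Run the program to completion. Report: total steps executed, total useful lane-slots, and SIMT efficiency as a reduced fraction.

Answer: 6 steps, 159 useful, 53/64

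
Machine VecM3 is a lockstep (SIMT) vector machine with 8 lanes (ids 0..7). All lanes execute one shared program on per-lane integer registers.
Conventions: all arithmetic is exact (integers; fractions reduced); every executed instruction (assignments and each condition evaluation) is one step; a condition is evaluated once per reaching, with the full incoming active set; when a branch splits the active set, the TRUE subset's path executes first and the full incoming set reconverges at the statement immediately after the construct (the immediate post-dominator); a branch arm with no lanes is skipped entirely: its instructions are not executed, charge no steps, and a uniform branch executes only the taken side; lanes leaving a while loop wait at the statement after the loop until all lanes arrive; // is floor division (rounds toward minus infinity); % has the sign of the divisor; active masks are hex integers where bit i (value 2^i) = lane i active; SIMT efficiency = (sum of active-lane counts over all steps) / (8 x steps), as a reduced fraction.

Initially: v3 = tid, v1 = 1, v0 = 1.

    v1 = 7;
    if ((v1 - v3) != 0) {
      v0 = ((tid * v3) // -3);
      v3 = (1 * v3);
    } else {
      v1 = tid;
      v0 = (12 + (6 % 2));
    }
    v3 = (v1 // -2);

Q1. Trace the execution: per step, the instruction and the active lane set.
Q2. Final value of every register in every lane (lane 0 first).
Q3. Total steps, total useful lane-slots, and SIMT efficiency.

step 0: v1 <- 7                      0xff
step 1: eval ((v1 - v3) != 0)        0xff
step 2: v0 <- ((tid * v3) // -3)     0x7f
step 3: v3 <- (1 * v3)               0x7f
step 4: v1 <- tid                    0x80
step 5: v0 <- (12 + (6 % 2))         0x80
step 6: v3 <- (v1 // -2)             0xff

Answer: 7 steps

v3: -4,-4,-4,-4,-4,-4,-4,-4
v1: 7,7,7,7,7,7,7,7
v0: 0,-1,-2,-3,-6,-9,-12,12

steps = 7; useful = 40; efficiency = 40/56 = 5/7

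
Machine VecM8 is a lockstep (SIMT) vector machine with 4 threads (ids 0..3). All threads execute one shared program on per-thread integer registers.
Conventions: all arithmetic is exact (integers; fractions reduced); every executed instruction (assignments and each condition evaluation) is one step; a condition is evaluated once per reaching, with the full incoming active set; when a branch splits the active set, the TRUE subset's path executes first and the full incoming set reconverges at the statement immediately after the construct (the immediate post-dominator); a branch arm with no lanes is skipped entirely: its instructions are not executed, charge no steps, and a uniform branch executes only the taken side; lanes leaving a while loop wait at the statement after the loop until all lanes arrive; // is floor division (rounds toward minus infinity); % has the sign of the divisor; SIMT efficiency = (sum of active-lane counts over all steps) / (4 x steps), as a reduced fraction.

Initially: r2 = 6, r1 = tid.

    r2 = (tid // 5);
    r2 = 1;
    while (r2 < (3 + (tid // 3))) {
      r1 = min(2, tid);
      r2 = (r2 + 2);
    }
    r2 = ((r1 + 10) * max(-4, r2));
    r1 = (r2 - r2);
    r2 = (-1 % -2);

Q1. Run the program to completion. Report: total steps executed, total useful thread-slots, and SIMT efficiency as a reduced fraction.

Answer: 12 steps, 39 useful, 13/16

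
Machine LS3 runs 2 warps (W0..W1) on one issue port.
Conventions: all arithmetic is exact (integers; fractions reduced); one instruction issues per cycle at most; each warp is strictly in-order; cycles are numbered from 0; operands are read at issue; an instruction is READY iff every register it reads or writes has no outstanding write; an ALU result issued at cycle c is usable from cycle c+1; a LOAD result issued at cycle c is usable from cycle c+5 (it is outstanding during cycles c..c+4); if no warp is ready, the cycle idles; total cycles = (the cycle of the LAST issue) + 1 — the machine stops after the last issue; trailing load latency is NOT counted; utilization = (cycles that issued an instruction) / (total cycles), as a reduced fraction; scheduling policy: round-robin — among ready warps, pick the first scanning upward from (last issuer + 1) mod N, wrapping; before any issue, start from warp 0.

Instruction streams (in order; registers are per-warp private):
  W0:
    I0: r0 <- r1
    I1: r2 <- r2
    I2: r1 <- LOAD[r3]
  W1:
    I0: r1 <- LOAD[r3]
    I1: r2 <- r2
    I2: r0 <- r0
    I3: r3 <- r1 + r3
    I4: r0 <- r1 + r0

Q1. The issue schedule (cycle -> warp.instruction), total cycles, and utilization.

cycle 0: W0.I0
cycle 1: W1.I0
cycle 2: W0.I1
cycle 3: W1.I1
cycle 4: W0.I2
cycle 5: W1.I2
cycle 6: W1.I3
cycle 7: W1.I4

Answer: 8 cycles, utilization 1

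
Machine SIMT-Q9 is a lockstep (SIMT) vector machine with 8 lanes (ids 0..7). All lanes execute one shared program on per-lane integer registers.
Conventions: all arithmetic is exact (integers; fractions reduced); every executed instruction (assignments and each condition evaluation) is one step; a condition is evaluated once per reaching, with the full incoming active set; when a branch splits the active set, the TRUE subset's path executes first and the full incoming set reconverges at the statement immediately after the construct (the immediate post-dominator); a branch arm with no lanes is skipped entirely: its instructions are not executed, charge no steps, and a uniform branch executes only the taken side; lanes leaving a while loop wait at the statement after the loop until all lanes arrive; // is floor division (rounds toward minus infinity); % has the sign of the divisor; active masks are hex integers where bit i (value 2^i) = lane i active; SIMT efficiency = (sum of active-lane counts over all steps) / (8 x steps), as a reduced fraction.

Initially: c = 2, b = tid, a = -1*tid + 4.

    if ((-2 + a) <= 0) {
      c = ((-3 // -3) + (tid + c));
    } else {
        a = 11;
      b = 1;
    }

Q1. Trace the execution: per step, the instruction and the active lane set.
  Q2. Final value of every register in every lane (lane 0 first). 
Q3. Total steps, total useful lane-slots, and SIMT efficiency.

step 0: eval ((-2 + a) <= 0)         0xff
step 1: c <- ((-3 // -3) + (tid + c)) 0xfc
step 2: a <- 11                      0x03
step 3: b <- 1                       0x03

Answer: 4 steps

c: 2,2,5,6,7,8,9,10
b: 1,1,2,3,4,5,6,7
a: 11,11,2,1,0,-1,-2,-3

steps = 4; useful = 18; efficiency = 18/32 = 9/16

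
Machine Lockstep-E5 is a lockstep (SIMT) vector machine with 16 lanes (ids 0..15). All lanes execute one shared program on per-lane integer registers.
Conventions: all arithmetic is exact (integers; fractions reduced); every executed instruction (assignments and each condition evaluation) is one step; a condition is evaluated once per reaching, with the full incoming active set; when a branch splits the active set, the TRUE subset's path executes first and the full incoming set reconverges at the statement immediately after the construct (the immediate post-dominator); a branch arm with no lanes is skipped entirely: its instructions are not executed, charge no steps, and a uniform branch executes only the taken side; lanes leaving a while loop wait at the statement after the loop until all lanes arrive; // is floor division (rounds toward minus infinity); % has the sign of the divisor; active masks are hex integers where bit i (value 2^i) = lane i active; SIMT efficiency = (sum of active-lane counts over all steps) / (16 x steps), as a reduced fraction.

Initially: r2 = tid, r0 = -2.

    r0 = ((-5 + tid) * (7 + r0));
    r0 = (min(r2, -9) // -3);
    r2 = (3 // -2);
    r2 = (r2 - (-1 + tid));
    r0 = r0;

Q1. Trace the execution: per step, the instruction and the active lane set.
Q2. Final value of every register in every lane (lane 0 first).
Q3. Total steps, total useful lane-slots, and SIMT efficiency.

step 0: r0 <- ((-5 + tid) * (7 + r0)) 0xffff
step 1: r0 <- (min(r2, -9) // -3)    0xffff
step 2: r2 <- (3 // -2)              0xffff
step 3: r2 <- (r2 - (-1 + tid))      0xffff
step 4: r0 <- r0                     0xffff

Answer: 5 steps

r2: -1,-2,-3,-4,-5,-6,-7,-8,-9,-10,-11,-12,-13,-14,-15,-16
r0: 3,3,3,3,3,3,3,3,3,3,3,3,3,3,3,3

steps = 5; useful = 80; efficiency = 80/80 = 1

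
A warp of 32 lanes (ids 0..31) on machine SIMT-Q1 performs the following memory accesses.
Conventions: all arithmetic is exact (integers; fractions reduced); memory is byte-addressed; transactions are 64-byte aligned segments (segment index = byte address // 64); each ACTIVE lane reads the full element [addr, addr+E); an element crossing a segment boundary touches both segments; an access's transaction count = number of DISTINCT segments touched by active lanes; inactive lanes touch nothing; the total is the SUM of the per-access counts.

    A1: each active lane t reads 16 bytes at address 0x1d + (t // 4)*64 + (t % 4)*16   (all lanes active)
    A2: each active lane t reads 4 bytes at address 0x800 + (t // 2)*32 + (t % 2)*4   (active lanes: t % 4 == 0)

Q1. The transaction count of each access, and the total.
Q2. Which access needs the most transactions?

A1: 9 transactions
A2: 8 transactions

Answer: 9,8; total 17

Answer: A1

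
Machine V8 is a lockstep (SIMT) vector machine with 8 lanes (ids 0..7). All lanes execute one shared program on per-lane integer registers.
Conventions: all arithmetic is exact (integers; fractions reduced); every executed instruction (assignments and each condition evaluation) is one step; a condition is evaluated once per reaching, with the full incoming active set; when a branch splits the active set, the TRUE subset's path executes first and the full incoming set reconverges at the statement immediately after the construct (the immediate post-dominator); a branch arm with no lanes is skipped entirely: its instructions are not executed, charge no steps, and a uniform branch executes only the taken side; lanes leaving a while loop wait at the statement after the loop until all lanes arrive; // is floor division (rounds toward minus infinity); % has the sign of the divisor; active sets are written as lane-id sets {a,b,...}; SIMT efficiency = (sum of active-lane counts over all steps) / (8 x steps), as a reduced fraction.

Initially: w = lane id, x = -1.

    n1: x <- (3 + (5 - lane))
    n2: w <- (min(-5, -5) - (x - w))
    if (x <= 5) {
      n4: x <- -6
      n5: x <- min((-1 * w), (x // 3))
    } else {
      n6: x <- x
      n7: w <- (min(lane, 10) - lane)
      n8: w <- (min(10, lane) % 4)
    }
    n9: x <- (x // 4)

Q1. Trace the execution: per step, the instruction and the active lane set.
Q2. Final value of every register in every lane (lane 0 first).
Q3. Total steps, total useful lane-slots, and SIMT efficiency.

step 0: x <- (3 + (5 - lane))        {0,1,2,3,4,5,6,7}
step 1: w <- (min(-5, -5) - (x - w)) {0,1,2,3,4,5,6,7}
step 2: eval (x <= 5)                {0,1,2,3,4,5,6,7}
step 3: x <- -6                      {3,4,5,6,7}
step 4: x <- min((-1 * w), (x // 3)) {3,4,5,6,7}
step 5: x <- x                       {0,1,2}
step 6: w <- (min(lane, 10) - lane)  {0,1,2}
step 7: w <- (min(10, lane) % 4)     {0,1,2}
step 8: x <- (x // 4)                {0,1,2,3,4,5,6,7}

Answer: 9 steps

w: 0,1,2,-7,-5,-3,-1,1
x: 2,1,1,-1,-1,-1,-1,-1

steps = 9; useful = 51; efficiency = 51/72 = 17/24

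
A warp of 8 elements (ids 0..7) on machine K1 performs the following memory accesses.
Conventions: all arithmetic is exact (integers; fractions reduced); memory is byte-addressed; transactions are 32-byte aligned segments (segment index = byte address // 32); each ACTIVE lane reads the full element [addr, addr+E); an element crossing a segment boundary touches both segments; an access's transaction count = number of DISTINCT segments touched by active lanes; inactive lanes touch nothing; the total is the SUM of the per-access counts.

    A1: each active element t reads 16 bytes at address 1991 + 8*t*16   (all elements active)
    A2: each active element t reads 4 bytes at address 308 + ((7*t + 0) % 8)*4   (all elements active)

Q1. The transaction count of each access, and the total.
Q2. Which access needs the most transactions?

A1: 8 transactions
A2: 2 transactions

Answer: 8,2; total 10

Answer: A1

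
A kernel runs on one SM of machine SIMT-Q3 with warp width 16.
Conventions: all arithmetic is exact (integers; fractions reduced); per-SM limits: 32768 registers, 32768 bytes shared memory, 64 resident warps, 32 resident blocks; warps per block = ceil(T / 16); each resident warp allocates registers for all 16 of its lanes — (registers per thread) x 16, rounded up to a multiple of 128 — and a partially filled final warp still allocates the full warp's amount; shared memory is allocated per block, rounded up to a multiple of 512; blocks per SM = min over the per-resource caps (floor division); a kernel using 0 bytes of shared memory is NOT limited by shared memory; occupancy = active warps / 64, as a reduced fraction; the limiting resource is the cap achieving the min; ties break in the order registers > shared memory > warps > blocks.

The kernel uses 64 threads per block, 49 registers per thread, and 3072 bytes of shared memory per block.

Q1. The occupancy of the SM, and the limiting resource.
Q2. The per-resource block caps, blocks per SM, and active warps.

Answer: occupancy 9/16, limited by registers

registers: 9 blocks
shared memory: 10 blocks
warps: 16 blocks
blocks: 32 blocks

Answer: 9 blocks, 36 active warps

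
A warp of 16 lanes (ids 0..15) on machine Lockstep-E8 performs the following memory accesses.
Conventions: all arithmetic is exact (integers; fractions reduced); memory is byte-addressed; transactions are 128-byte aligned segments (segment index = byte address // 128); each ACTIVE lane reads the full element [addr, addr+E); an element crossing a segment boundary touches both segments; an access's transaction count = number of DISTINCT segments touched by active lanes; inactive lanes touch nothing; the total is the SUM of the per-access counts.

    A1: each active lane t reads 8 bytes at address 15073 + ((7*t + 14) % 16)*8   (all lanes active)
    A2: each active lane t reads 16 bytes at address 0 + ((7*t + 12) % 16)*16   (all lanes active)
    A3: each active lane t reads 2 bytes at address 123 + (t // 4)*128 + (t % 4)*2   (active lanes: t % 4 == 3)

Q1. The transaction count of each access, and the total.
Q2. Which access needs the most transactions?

A1: 2 transactions
A2: 2 transactions
A3: 4 transactions

Answer: 2,2,4; total 8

Answer: A3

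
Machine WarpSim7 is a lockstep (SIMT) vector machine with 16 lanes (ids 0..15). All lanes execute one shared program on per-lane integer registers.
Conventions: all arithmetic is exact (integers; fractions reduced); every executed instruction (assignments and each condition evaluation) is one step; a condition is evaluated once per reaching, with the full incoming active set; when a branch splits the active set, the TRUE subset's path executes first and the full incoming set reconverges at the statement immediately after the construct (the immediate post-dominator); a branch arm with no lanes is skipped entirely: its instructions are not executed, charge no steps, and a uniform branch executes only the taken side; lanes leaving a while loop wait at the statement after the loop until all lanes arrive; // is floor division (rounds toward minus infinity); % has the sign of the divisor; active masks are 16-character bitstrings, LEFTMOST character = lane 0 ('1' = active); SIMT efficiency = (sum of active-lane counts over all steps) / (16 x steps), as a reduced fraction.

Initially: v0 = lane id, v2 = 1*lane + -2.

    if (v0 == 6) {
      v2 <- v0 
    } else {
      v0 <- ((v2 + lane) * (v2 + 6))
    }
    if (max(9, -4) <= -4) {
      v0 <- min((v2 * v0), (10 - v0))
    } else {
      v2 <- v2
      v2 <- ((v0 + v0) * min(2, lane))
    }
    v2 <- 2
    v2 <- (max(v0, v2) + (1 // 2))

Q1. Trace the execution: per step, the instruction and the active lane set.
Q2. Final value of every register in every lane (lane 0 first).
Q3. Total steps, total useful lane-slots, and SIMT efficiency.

step 0: eval (v0 == 6)               1111111111111111
step 1: v2 <- v0                     0000001000000000
step 2: v0 <- ((v2 + lane) * (v2 + 6)) 1111110111111111
step 3: eval (max(9, -4) <= -4)      1111111111111111
step 4: v2 <- v2                     1111111111111111
step 5: v2 <- ((v0 + v0) * min(2, lane)) 1111111111111111
step 6: v2 <- 2                      1111111111111111
step 7: v2 <- (max(v0, v2) + (1 // 2)) 1111111111111111

Answer: 8 steps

v0: -8,0,12,28,48,72,6,132,168,208,252,300,352,408,468,532
v2: 2,2,12,28,48,72,6,132,168,208,252,300,352,408,468,532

steps = 8; useful = 112; efficiency = 112/128 = 7/8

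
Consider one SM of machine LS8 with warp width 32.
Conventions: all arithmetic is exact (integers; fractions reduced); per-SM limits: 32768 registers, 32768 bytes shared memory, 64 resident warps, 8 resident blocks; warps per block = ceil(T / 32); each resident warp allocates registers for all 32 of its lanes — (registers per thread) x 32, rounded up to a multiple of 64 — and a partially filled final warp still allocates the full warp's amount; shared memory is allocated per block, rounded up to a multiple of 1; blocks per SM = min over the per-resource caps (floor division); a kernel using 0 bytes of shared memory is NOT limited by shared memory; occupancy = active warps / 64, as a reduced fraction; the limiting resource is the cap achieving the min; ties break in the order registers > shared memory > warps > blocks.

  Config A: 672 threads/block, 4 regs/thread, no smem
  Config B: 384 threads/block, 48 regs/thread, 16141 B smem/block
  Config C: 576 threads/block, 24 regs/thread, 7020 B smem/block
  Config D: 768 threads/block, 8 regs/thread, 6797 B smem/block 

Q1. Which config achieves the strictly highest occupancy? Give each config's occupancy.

occupancies: A 63/64, B 3/16, C 9/16, D 3/4

Answer: A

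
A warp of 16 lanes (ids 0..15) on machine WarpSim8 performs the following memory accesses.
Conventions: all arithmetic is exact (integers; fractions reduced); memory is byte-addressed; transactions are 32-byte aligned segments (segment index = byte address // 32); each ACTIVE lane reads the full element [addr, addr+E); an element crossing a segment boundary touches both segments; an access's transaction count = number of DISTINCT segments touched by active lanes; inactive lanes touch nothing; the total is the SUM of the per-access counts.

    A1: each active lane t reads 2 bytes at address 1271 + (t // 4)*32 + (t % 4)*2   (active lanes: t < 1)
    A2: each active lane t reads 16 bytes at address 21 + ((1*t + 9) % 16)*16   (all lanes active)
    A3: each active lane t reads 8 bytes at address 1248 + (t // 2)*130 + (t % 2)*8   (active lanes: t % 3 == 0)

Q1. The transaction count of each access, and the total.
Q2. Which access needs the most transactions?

A1: 1 transaction
A2: 9 transactions
A3: 6 transactions

Answer: 1,9,6; total 16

Answer: A2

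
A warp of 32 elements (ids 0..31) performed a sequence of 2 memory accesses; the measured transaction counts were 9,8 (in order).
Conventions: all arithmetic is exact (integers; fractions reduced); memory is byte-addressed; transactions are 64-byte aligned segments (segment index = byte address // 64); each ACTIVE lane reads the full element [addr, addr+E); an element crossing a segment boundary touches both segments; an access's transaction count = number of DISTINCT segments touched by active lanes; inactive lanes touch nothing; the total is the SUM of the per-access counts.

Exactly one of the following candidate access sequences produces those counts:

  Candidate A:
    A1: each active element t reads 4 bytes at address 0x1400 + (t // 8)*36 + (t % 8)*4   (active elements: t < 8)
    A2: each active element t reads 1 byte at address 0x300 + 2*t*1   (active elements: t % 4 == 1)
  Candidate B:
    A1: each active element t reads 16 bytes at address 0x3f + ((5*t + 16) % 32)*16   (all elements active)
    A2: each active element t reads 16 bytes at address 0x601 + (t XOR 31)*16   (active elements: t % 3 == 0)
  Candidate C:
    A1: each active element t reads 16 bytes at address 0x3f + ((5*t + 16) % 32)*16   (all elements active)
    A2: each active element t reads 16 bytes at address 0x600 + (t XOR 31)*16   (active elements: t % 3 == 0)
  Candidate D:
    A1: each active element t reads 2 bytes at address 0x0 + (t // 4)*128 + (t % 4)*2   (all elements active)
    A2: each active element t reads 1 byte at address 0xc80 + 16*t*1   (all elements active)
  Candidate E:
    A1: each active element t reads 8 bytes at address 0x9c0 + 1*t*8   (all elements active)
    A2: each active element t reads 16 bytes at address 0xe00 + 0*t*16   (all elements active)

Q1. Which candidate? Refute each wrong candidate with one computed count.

A: A1 gives 1 transaction, not 9
B: A2 gives 9 transactions, not 8
D: A1 gives 8 transactions, not 9
E: A1 gives 4 transactions, not 9
C: all counts match (9,8)

Answer: C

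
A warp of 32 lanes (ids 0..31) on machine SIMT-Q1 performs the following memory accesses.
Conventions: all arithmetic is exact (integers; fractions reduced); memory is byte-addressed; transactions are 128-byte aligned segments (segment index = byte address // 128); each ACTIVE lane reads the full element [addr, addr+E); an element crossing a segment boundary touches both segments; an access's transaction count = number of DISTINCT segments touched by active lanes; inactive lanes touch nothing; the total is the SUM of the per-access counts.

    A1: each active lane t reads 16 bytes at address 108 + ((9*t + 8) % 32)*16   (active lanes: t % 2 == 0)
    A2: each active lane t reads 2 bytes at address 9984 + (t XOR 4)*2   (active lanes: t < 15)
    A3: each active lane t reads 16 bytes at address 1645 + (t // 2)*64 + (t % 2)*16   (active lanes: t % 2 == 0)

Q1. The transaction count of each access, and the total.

A1: 5 transactions
A2: 1 transaction
A3: 9 transactions

Answer: 5,1,9; total 15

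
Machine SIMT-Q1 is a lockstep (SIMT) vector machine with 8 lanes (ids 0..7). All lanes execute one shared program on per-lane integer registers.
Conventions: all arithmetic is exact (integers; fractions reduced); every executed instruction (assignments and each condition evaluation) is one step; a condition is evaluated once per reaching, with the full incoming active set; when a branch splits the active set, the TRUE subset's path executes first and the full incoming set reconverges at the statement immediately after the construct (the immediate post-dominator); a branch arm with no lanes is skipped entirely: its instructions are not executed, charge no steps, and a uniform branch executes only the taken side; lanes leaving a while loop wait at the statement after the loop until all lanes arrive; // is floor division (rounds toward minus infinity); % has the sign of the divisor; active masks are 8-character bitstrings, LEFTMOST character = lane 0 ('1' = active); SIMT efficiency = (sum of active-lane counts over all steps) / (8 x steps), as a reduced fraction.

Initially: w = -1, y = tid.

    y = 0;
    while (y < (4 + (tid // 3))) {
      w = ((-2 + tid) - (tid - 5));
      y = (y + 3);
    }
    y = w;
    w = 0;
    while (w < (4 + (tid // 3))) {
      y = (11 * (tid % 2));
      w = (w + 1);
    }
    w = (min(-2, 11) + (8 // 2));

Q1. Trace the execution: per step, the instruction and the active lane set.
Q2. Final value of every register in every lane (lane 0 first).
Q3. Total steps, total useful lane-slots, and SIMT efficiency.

step 0: y <- 0                       11111111
step 1: eval (y < (4 + (tid // 3)))  11111111
step 2: w <- ((-2 + tid) - (tid - 5)) 11111111
step 3: y <- (y + 3)                 11111111
step 4: eval (y < (4 + (tid // 3)))  11111111
step 5: w <- ((-2 + tid) - (tid - 5)) 11111111
step 6: y <- (y + 3)                 11111111
step 7: eval (y < (4 + (tid // 3)))  11111111
step 8: y <- w                       11111111
step 9: w <- 0                       11111111
step 10: eval (w < (4 + (tid // 3)))  11111111
step 11: y <- (11 * (tid % 2))        11111111
step 12: w <- (w + 1)                 11111111
step 13: eval (w < (4 + (tid // 3)))  11111111
step 14: y <- (11 * (tid % 2))        11111111
step 15: w <- (w + 1)                 11111111
step 16: eval (w < (4 + (tid // 3)))  11111111
step 17: y <- (11 * (tid % 2))        11111111
step 18: w <- (w + 1)                 11111111
step 19: eval (w < (4 + (tid // 3)))  11111111
step 20: y <- (11 * (tid % 2))        11111111
step 21: w <- (w + 1)                 11111111
step 22: eval (w < (4 + (tid // 3)))  11111111
step 23: y <- (11 * (tid % 2))        00011111
step 24: w <- (w + 1)                 00011111
step 25: eval (w < (4 + (tid // 3)))  00011111
step 26: y <- (11 * (tid % 2))        00000011
step 27: w <- (w + 1)                 00000011
step 28: eval (w < (4 + (tid // 3)))  00000011
step 29: w <- (min(-2, 11) + (8 // 2)) 11111111

Answer: 30 steps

w: 2,2,2,2,2,2,2,2
y: 0,11,0,11,0,11,0,11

steps = 30; useful = 213; efficiency = 213/240 = 71/80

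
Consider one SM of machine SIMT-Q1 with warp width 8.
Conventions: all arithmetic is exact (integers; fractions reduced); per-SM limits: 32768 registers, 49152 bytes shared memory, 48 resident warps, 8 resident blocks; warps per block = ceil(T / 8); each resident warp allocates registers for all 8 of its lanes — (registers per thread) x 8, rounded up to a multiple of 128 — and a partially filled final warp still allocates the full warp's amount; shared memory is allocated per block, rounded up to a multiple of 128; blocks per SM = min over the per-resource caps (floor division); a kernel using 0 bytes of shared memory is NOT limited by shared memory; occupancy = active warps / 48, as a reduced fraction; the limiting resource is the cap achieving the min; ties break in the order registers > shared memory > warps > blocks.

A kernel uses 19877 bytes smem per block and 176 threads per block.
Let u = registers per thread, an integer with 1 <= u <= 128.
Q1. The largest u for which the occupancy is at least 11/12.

Answer: u = 80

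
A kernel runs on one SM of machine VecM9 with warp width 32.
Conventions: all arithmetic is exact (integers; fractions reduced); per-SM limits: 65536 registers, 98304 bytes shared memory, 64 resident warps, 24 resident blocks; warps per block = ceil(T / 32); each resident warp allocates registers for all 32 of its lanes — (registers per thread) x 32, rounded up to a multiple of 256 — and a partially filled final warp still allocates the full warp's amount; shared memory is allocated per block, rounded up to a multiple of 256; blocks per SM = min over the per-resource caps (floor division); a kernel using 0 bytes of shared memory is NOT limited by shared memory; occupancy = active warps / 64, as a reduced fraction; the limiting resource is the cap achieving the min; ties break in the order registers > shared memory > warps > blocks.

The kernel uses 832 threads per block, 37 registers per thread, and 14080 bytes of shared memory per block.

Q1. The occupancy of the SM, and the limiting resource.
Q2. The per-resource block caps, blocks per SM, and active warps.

Answer: occupancy 13/32, limited by registers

registers: 1 block
shared memory: 6 blocks
warps: 2 blocks
blocks: 24 blocks

Answer: 1 block, 26 active warps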